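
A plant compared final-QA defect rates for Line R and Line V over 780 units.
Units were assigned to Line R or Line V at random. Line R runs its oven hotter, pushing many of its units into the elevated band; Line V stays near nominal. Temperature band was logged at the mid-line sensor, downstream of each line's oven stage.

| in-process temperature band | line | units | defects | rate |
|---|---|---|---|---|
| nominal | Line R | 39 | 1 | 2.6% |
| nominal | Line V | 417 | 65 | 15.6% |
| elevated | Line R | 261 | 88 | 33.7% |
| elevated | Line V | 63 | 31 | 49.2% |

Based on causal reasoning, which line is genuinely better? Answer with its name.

Line V

Because the line influences in-process temperature band, in-process temperature band is a post-treatment mediator, not a confounder. Stratifying on it would bias the estimate; the causal effect is the crude pooled difference.
Pooled: Line R 29.7% vs Line V 20.0%; Line V is lower overall.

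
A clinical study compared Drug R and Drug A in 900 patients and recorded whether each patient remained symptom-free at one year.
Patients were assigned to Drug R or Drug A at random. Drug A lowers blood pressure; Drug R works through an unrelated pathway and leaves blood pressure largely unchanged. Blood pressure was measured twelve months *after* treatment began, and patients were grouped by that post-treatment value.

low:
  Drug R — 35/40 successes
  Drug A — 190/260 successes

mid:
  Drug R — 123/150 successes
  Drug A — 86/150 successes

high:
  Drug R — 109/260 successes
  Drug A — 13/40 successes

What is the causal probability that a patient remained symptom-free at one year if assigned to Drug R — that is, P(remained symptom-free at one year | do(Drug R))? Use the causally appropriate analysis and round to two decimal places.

0.59

Drug R is higher inside every blood pressure stratum but Drug A is higher in aggregate. Whether to stratify depends on how blood pressure relates to the drug.
Blood pressure here is a post-treatment variable shaped by the drug; conditioning on it would introduce bias rather than remove it. The overall comparison is the causal one.
So P(outcome | do(Drug R)) is just the pooled rate for Drug R: 267/450 = 0.593.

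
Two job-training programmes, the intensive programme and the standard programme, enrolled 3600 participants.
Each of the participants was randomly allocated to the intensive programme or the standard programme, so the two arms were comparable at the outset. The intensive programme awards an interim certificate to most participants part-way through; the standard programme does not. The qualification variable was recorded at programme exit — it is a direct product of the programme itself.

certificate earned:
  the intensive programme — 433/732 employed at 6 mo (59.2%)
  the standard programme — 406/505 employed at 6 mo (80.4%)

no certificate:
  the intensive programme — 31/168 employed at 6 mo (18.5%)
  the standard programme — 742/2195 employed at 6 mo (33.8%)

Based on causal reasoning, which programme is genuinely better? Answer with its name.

the intensive programme

Qualification attained during the programme is downstream of the programme. One should not condition on a consequence of treatment, so the overall rates are the right comparison.
Pooled: the intensive programme 51.6% vs the standard programme 42.5%; the intensive programme is higher overall.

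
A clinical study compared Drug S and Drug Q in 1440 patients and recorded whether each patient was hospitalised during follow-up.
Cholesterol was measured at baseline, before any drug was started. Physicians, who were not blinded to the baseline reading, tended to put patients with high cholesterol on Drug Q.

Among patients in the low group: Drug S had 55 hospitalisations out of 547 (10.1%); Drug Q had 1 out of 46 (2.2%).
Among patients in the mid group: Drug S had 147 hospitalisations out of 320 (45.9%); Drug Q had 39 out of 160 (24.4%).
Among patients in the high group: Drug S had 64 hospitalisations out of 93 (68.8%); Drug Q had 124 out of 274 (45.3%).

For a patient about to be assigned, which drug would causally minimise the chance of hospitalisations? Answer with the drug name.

Drug Q

Nothing the drug does changes cholesterol; the imbalance is an allocation artefact. With cholesterol also predicting the outcome, the pooled figure is confounded, and the within-stratum comparison is the causal one.
Within each level — low: 10.1% vs 2.2%; mid: 45.9% vs 24.4%; high: 68.8% vs 45.3% — Drug Q is lower every time.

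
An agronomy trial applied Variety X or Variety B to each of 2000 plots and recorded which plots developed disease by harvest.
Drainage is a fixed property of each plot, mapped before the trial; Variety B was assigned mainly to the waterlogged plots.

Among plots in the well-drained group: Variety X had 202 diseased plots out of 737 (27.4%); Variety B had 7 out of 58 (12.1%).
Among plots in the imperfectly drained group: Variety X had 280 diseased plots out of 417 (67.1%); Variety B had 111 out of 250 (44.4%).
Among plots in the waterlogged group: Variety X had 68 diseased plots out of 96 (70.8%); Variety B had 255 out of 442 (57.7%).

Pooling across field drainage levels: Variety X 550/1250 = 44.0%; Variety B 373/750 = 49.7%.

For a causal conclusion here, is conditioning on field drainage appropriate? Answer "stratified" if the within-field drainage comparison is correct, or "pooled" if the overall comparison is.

Field drainage is set before the variety has any effect — it is not caused by the variety — and it independently drives the outcome. That makes it a confounder, so the causal comparison is within field drainage levels.
Within each level — well-drained: 27.4% vs 12.1%; imperfectly drained: 67.1% vs 44.4%; waterlogged: 70.8% vs 57.7% — Variety B is lower every time.

stratified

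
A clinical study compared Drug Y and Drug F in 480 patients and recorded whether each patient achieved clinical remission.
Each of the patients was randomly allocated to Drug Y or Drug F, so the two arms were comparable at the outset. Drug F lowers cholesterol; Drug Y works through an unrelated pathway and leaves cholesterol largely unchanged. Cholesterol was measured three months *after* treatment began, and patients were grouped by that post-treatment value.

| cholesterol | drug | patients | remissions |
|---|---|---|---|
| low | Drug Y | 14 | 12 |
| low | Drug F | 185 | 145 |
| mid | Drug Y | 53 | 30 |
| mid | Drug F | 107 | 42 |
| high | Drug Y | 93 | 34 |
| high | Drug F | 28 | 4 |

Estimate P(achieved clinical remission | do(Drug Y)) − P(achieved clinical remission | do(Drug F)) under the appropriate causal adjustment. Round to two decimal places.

Drug Y is higher inside every cholesterol stratum but Drug F is higher in aggregate. Whether to stratify depends on how cholesterol relates to the drug.
Because the drug influences cholesterol, cholesterol is a post-treatment mediator, not a confounder. Stratifying on it would bias the estimate; the causal effect is the crude pooled difference.
The causal difference is the pooled difference: 0.475 − 0.597 = -0.122.

-0.12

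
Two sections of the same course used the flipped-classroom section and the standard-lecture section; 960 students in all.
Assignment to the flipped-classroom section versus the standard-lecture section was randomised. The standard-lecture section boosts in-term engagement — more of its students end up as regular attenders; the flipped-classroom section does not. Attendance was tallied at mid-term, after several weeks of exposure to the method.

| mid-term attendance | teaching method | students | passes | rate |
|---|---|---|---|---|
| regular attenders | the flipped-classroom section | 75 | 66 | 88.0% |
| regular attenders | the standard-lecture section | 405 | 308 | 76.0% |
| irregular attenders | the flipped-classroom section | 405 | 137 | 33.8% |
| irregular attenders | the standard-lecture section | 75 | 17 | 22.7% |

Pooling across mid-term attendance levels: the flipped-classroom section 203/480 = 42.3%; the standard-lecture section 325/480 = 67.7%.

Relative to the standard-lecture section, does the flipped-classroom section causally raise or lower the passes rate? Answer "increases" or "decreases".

Because the teaching method influences mid-term attendance, mid-term attendance is a post-treatment mediator, not a confounder. Stratifying on it would bias the estimate; the causal effect is the crude pooled difference.
Pooled: the flipped-classroom section 42.3% vs the standard-lecture section 67.7%; the standard-lecture section is higher overall.

decreases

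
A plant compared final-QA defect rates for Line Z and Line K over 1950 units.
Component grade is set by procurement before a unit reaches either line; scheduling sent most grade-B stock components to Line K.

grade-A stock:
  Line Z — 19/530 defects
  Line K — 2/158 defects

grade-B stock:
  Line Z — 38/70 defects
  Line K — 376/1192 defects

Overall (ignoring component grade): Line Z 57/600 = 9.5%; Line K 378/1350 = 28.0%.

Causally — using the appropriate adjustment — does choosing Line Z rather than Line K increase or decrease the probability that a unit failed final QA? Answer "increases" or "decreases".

Component grade differs across lines for reasons unrelated to any effect of the line itself, and it separately predicts the outcome — a classic confounder. We must compare within component grade levels.
Within each level — grade-A stock: 3.6% vs 1.3%; grade-B stock: 54.3% vs 31.5% — Line K is lower every time.

increases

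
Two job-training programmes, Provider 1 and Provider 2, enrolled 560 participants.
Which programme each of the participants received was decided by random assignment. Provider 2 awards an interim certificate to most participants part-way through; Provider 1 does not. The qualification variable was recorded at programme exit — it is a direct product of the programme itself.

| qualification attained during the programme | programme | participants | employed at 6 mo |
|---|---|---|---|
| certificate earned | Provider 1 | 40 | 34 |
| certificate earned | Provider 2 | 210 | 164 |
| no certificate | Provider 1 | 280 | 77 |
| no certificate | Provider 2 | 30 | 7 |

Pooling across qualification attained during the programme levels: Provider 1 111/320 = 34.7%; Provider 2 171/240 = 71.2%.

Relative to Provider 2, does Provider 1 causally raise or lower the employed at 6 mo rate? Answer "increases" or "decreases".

Provider 1 is higher inside every qualification attained during the programme stratum but Provider 2 is higher in aggregate. Whether to stratify depends on how qualification attained during the programme relates to the programme.
Qualification attained during the programme here is a post-treatment variable shaped by the programme; conditioning on it would introduce bias rather than remove it. The overall comparison is the causal one.
Pooled: Provider 1 34.7% vs Provider 2 71.2%; Provider 2 is higher overall.

decreases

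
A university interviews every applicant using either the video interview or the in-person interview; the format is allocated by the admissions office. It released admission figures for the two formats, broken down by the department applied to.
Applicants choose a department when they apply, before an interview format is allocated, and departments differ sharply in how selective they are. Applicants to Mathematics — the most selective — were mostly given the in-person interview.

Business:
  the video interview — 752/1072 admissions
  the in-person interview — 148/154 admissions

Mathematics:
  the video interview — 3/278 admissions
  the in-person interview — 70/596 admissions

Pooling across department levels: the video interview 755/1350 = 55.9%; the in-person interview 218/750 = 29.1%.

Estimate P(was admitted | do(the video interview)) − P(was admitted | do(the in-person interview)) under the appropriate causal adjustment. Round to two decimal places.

-0.20

The department-specific comparison favours the in-person interview throughout, but the pooled figures favour the video interview. The question is whether to condition on department.
Since department is a pre-existing factor (not a product of the interview format) and it affects the outcome on its own, it is a confounder. The stratified rates, not the pooled rate, identify the causal effect.
Adjusting over the population distribution of department: 0.584·(0.701−0.961) + 0.416·(0.011−0.117) = -0.196.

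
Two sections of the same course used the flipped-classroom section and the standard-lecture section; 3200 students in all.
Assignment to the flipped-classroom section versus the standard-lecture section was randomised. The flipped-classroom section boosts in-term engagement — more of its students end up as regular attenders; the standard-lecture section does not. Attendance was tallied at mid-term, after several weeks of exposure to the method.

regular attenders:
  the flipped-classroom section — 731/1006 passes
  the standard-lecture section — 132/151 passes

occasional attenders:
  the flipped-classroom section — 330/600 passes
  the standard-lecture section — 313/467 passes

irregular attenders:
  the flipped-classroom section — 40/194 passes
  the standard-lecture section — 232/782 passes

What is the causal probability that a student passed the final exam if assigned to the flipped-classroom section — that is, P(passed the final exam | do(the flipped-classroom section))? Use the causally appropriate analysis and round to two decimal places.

The stratified and pooled comparisons disagree (the standard-lecture section wins within each mid-term attendance; the flipped-classroom section wins overall), so the answer turns on the causal role of mid-term attendance.
Mid-term attendance is recorded after the teaching method and is itself shifted by it — it sits on the causal path from teaching method to outcome. Conditioning on a mediator would strip out part of the effect we want; the pooled comparison gives the total causal effect.
So P(outcome | do(the flipped-classroom section)) is just the pooled rate for the flipped-classroom section: 1101/1800 = 0.612.

0.61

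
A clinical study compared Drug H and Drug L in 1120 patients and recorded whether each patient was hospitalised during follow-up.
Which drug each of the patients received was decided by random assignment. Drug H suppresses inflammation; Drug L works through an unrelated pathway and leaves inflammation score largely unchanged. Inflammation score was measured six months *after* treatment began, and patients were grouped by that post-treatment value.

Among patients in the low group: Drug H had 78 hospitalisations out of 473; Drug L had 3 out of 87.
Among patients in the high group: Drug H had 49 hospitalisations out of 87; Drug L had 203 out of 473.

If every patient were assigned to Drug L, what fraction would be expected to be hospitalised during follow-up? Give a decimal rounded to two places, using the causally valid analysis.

The stratified and pooled comparisons disagree (Drug L wins within each inflammation score; Drug H wins overall), so the answer turns on the causal role of inflammation score.
Because the drug influences inflammation score, inflammation score is a post-treatment mediator, not a confounder. Stratifying on it would bias the estimate; the causal effect is the crude pooled difference.
So P(outcome | do(Drug L)) is just the pooled rate for Drug L: 206/560 = 0.368.

0.37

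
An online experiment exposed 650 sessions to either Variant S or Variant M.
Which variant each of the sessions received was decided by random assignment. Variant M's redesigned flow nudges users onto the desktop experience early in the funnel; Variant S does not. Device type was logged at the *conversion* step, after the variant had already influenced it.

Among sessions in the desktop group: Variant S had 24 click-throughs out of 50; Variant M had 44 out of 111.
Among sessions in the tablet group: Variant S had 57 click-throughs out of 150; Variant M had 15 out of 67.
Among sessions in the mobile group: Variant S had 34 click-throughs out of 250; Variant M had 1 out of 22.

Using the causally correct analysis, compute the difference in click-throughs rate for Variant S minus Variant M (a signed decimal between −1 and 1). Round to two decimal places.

The device type-specific comparison favours Variant S throughout, but the pooled figures favour Variant M. The question is whether to condition on device type.
Device type is downstream of the variant. One should not condition on a consequence of treatment, so the overall rates are the right comparison.
The causal difference is the pooled difference: 0.256 − 0.300 = -0.044.

-0.04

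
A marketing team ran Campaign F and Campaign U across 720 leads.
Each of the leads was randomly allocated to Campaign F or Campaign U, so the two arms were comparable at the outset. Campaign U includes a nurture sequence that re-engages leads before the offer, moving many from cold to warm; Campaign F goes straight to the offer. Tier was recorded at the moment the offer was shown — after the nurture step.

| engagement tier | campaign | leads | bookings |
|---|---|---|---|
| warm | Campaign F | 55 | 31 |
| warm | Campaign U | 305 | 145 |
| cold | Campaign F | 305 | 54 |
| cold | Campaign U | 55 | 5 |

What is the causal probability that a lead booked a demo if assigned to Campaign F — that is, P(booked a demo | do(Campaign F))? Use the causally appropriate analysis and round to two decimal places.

0.24

Campaign F is higher inside every engagement tier stratum but Campaign U is higher in aggregate. Whether to stratify depends on how engagement tier relates to the campaign.
Stratifying would compare campaigns among leads the campaigns themselves sorted into engagement tier groups — a form of selection on an intermediate. The unconditioned pooled rates give the total causal effect.
So P(outcome | do(Campaign F)) is just the pooled rate for Campaign F: 85/360 = 0.236.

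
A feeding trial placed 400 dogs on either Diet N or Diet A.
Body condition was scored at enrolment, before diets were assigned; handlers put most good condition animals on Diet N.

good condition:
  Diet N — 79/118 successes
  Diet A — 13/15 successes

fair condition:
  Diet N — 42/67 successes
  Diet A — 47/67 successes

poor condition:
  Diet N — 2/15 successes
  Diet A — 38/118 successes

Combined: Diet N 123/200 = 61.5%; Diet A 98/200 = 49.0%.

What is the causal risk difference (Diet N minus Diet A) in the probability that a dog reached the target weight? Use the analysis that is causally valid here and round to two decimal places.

The starting body condition-specific comparison favours Diet A throughout, but the pooled figures favour Diet N. The question is whether to condition on starting body condition.
Starting body condition is set before the diet has any effect — it is not caused by the diet — and it independently drives the outcome. That makes it a confounder, so the causal comparison is within starting body condition levels.
Adjusting over the population distribution of starting body condition: 0.333·(0.669−0.867) + 0.335·(0.627−0.701) + 0.333·(0.133−0.322) = -0.153.

-0.15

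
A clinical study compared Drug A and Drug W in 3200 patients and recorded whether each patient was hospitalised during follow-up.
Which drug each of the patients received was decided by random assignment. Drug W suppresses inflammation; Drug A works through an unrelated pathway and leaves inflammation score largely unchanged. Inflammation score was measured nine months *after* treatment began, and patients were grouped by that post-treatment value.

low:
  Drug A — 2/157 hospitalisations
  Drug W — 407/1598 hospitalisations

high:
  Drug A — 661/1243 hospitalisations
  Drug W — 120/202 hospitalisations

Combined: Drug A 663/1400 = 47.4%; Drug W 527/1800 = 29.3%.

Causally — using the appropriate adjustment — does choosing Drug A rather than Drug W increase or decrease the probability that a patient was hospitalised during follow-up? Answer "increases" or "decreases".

The inflammation score-specific comparison favours Drug A throughout, but the pooled figures favour Drug W. The question is whether to condition on inflammation score.
Because the drug influences inflammation score, inflammation score is a post-treatment mediator, not a confounder. Stratifying on it would bias the estimate; the causal effect is the crude pooled difference.
Pooled: Drug A 47.4% vs Drug W 29.3%; Drug W is lower overall.

increases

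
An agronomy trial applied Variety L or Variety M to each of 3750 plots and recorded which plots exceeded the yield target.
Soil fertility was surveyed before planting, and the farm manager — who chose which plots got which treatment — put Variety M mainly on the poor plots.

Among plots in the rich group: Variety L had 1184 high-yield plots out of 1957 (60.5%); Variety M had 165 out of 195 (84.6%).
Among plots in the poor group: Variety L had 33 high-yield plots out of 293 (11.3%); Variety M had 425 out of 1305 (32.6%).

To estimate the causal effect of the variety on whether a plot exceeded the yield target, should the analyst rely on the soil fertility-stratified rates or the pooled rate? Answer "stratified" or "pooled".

stratified

The imbalance in soil fertility arose from how plots were allocated, not from anything the variety did; and soil fertility independently affects the outcome. The pooled gap is confounded — condition on soil fertility.
Within each level — rich: 60.5% vs 84.6%; poor: 11.3% vs 32.6% — Variety M is higher every time.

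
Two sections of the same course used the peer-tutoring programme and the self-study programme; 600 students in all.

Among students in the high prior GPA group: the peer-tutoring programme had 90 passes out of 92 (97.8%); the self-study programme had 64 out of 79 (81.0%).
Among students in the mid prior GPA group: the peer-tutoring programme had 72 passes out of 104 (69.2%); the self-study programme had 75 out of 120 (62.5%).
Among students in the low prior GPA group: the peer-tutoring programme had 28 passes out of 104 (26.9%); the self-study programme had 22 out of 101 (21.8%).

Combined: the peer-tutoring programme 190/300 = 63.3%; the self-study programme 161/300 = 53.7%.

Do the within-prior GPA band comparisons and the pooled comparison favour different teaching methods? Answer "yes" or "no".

Within each prior GPA band level (high prior GPA 97.8% vs 81.0%; mid prior GPA 69.2% vs 62.5%; low prior GPA 26.9% vs 21.8%), the peer-tutoring programme has the higher rate every time. Pooled: 63.3% vs 53.7% — the peer-tutoring programme has the higher rate overall. They agree.

no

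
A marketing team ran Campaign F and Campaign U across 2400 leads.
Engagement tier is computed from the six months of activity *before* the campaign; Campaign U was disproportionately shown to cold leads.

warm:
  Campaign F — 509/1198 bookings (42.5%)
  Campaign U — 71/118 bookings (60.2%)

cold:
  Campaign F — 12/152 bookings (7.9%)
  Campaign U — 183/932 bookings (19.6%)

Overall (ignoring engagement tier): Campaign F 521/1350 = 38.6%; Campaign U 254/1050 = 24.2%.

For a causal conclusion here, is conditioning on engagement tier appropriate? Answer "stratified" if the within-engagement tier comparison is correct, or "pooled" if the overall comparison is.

Within every engagement tier level Campaign U has the higher rate, yet pooled Campaign F does — Simpson's reversal.
Here engagement tier is a common cause — it drives both which campaign a case falls under and the outcome. The crude comparison mixes populations; the stratum-specific rates are the causally relevant ones.
Within each level — warm: 42.5% vs 60.2%; cold: 7.9% vs 19.6% — Campaign U is higher every time.

stratified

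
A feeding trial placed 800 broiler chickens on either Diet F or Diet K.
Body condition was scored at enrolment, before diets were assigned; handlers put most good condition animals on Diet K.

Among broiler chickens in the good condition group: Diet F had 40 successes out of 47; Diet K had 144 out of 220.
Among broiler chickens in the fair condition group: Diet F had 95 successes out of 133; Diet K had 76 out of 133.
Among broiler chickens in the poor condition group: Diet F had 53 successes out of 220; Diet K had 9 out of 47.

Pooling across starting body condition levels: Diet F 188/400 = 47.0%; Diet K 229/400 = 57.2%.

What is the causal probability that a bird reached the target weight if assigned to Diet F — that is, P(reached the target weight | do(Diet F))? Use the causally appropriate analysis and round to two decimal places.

The starting body condition-specific comparison favours Diet F throughout, but the pooled figures favour Diet K. The question is whether to condition on starting body condition.
Starting body condition is set before the diet has any effect — it is not caused by the diet — and it independently drives the outcome. That makes it a confounder, so the causal comparison is within starting body condition levels.
Standardising Diet F to the population starting body condition mix: 0.334·40/47 + 0.333·95/133 + 0.334·53/220 = 0.602.

0.60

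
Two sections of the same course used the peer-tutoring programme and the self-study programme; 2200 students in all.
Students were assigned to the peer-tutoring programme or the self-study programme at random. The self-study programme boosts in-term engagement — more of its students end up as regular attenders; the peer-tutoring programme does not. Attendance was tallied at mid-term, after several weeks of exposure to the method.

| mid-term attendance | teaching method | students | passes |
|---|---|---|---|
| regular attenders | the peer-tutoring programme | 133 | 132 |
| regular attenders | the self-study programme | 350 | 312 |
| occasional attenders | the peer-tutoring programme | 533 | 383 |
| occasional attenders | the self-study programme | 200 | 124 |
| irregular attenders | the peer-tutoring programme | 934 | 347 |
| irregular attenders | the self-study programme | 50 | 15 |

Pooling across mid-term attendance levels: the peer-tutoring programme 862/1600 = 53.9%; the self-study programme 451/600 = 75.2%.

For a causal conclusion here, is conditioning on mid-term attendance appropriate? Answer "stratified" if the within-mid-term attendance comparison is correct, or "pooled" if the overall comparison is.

pooled

The stratified and pooled comparisons disagree (the peer-tutoring programme wins within each mid-term attendance; the self-study programme wins overall), so the answer turns on the causal role of mid-term attendance.
Mid-term attendance is downstream of the teaching method. One should not condition on a consequence of treatment, so the overall rates are the right comparison.
Pooled: the peer-tutoring programme 53.9% vs the self-study programme 75.2%; the self-study programme is higher overall.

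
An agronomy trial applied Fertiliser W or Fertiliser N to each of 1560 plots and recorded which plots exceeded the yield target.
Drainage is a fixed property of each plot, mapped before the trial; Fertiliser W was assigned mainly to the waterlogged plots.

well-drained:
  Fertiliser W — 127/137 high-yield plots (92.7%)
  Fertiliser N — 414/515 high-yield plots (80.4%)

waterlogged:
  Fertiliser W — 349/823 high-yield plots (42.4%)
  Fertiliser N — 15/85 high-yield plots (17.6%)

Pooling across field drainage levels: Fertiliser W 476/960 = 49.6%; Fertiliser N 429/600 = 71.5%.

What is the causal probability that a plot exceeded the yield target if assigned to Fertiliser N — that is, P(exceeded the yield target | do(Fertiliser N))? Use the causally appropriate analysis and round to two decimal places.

Here field drainage is a common cause — it drives both which fertiliser a case falls under and the outcome. The crude comparison mixes populations; the stratum-specific rates are the causally relevant ones.
Standardising Fertiliser N to the population field drainage mix: 0.418·414/515 + 0.582·15/85 = 0.439.

0.44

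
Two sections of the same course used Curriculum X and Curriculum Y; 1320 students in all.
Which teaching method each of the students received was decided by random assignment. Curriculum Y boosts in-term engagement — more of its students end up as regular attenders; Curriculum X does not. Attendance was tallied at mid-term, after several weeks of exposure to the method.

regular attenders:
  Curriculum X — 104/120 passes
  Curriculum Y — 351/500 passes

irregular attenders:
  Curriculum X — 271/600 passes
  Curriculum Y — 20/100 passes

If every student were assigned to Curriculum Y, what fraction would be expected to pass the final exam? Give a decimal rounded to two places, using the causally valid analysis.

0.62

The mid-term attendance-specific comparison favours Curriculum X throughout, but the pooled figures favour Curriculum Y. The question is whether to condition on mid-term attendance.
Stratifying would compare teaching methods among students the teaching methods themselves sorted into mid-term attendance groups — a form of selection on an intermediate. The unconditioned pooled rates give the total causal effect.
So P(outcome | do(Curriculum Y)) is just the pooled rate for Curriculum Y: 371/600 = 0.618.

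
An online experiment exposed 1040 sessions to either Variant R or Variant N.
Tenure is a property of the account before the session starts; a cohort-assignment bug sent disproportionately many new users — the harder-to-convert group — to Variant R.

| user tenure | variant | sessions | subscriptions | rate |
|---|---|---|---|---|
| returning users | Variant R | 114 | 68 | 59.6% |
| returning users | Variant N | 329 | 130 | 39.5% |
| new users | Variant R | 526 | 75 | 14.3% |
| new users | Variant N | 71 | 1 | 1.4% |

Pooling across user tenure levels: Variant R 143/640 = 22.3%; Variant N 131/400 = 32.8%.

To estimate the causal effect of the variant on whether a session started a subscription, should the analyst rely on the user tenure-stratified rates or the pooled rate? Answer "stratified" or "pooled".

stratified

The imbalance in user tenure arose from how sessions were allocated, not from anything the variant did; and user tenure independently affects the outcome. The pooled gap is confounded — condition on user tenure.
Within each level — returning users: 59.6% vs 39.5%; new users: 14.3% vs 1.4% — Variant R is higher every time.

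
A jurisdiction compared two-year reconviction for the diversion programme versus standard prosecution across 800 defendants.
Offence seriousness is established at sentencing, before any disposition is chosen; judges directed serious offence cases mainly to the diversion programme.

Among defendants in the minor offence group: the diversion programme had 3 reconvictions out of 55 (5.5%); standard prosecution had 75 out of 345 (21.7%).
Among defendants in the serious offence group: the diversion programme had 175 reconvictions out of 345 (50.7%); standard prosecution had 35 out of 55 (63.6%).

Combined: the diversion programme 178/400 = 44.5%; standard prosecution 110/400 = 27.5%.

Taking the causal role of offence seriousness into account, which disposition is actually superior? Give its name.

the diversion programme

Within every offence seriousness level the diversion programme has the lower rate, yet pooled standard prosecution does — Simpson's reversal.
Here offence seriousness is a common cause — it drives both which disposition a case falls under and the outcome. The crude comparison mixes populations; the stratum-specific rates are the causally relevant ones.
Within each level — minor offence: 5.5% vs 21.7%; serious offence: 50.7% vs 63.6% — the diversion programme is lower every time.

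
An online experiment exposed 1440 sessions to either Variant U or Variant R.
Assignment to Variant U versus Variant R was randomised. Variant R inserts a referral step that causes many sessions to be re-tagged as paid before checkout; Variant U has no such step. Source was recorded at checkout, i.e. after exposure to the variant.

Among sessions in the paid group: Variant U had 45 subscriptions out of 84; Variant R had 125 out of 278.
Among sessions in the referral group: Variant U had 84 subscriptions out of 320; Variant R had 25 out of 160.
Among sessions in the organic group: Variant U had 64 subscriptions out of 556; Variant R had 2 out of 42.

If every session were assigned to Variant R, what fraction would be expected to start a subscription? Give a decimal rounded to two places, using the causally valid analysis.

The stratified and pooled comparisons disagree (Variant U wins within each traffic source; Variant R wins overall), so the answer turns on the causal role of traffic source.
The distribution of traffic source is itself part of what the variant does — it is an intermediate outcome. Holding it fixed would remove that part of the effect; the total effect is the pooled difference.
So P(outcome | do(Variant R)) is just the pooled rate for Variant R: 152/480 = 0.317.

0.32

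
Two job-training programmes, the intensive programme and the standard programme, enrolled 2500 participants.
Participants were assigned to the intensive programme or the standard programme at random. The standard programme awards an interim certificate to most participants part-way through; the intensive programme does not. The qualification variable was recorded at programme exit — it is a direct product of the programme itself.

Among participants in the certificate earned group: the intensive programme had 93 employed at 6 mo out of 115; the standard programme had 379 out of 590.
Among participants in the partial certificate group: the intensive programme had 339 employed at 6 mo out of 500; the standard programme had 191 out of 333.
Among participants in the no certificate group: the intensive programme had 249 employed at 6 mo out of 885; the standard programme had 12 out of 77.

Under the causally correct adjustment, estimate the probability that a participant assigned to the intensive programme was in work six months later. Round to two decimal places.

0.45

Stratifying would compare programmes among participants the programmes themselves sorted into qualification attained during the programme groups — a form of selection on an intermediate. The unconditioned pooled rates give the total causal effect.
So P(outcome | do(the intensive programme)) is just the pooled rate for the intensive programme: 681/1500 = 0.454.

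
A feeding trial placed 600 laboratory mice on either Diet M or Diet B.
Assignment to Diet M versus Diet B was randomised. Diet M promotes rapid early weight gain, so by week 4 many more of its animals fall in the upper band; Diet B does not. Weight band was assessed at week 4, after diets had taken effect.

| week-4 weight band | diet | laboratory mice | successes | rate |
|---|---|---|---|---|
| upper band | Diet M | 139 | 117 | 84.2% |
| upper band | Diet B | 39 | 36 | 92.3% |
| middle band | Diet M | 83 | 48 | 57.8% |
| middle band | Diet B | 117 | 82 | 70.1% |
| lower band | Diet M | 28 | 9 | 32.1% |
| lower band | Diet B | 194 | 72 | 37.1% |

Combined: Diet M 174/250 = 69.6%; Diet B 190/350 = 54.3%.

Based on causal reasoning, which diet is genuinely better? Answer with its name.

Diet M

Within every week-4 weight band level Diet B has the higher rate, yet pooled Diet M does — Simpson's reversal.
Week-4 weight band lies on the pathway diet → week-4 weight band → outcome, so adjusting for it blocks the indirect effect. For the total causal effect of diet, use the unadjusted pooled rates.
Pooled: Diet M 69.6% vs Diet B 54.3%; Diet M is higher overall.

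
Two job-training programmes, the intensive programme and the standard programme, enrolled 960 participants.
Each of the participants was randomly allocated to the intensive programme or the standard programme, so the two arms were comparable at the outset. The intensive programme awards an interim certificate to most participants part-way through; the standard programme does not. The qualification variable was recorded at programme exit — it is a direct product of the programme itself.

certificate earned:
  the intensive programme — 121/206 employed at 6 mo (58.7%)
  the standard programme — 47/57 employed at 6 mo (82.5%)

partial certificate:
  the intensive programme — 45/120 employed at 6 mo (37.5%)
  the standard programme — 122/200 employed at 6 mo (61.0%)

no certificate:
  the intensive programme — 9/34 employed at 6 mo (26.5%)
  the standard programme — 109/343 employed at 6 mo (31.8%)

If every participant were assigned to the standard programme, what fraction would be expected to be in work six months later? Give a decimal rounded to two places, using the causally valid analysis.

Within every qualification attained during the programme level the standard programme has the higher rate, yet pooled the intensive programme does — Simpson's reversal.
Qualification attained during the programme lies on the pathway programme → qualification attained during the programme → outcome, so adjusting for it blocks the indirect effect. For the total causal effect of programme, use the unadjusted pooled rates.
So P(outcome | do(the standard programme)) is just the pooled rate for the standard programme: 278/600 = 0.463.

0.46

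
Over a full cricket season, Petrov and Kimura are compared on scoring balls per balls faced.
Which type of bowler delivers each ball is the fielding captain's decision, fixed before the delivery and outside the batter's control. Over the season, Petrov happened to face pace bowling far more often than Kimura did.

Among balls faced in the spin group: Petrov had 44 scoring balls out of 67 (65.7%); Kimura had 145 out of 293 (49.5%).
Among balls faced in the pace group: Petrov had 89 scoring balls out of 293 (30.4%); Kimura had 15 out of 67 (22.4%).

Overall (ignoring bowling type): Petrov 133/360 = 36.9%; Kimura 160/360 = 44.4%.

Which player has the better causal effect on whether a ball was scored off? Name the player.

Here bowling type is a common cause — it drives both which player a case falls under and the outcome. The crude comparison mixes populations; the stratum-specific rates are the causally relevant ones.
Within each level — spin: 65.7% vs 49.5%; pace: 30.4% vs 22.4% — Petrov is higher every time.

Petrov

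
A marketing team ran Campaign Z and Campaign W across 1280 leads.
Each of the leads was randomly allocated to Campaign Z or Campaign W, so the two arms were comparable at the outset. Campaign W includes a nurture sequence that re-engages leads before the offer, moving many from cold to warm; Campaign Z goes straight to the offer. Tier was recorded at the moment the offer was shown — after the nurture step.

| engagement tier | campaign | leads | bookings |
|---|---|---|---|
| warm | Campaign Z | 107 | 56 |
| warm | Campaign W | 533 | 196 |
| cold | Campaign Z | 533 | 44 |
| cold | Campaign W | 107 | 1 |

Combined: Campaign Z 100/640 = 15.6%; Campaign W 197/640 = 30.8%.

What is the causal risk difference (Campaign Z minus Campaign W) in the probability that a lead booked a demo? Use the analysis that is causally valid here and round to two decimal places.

-0.15

Within every engagement tier level Campaign Z has the higher rate, yet pooled Campaign W does — Simpson's reversal.
Engagement tier is recorded after the campaign and is itself shifted by it — it sits on the causal path from campaign to outcome. Conditioning on a mediator would strip out part of the effect we want; the pooled comparison gives the total causal effect.
The causal difference is the pooled difference: 0.156 − 0.308 = -0.152.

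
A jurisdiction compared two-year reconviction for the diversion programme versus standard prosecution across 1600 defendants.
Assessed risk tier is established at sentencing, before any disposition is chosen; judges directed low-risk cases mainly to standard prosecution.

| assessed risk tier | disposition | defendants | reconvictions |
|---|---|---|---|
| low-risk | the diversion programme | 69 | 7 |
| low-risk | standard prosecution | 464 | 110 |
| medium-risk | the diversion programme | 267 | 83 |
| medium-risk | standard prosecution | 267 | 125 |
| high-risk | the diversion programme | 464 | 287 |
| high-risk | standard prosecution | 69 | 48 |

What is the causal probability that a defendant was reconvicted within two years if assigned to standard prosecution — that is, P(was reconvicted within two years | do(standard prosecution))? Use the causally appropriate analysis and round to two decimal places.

Assessed risk tier is set before the disposition has any effect — it is not caused by the disposition — and it independently drives the outcome. That makes it a confounder, so the causal comparison is within assessed risk tier levels.
Standardising standard prosecution to the population assessed risk tier mix: 0.333·110/464 + 0.334·125/267 + 0.333·48/69 = 0.467.

0.47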